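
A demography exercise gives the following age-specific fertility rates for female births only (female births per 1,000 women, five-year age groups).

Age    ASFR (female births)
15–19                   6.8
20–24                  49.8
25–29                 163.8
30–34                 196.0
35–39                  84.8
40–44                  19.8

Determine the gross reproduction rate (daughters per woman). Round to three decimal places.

Sum of female ASFRs = 6.8 + 49.8 + 163.8 + 196.0 + 84.8 + 19.8 = 521.0
GRR = 5 × 521.0 / 1000 = 2.605

2.605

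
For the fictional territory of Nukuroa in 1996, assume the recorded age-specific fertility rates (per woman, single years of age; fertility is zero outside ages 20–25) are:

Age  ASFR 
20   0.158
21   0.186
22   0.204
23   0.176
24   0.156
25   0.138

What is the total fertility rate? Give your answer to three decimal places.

1.018

Sum of ASFRs = 0.158 + 0.186 + 0.204 + 0.176 + 0.156 + 0.138 = 1.018
TFR = 1.018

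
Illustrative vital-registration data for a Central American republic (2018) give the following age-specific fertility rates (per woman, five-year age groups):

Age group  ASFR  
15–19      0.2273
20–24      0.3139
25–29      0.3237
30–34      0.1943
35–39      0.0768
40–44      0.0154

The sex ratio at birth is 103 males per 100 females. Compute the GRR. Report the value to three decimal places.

Proportion female at birth = 100 / (100 + 103) = 0.49261.
Sum of ASFRs = 0.2273 + 0.3139 + 0.3237 + 0.1943 + 0.0768 + 0.0154 = 1.1514
TFR = 5 × 1.1514 = 5.757
GRR = 0.49261 × 5.757 = 2.83596

2.836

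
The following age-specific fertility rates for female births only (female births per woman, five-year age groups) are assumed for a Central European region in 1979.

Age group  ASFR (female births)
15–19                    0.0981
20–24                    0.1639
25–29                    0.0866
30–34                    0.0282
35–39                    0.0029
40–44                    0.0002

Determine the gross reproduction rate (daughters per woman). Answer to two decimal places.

Sum of female ASFRs = 0.0981 + 0.1639 + 0.0866 + 0.0282 + 0.0029 + 0.0002 = 0.3799
GRR = 5 × 0.3799 = 1.8995

1.90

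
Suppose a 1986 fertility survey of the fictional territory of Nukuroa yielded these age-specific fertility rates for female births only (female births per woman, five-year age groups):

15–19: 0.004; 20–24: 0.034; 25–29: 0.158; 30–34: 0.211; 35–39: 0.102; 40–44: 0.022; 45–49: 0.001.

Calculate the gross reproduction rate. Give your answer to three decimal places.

2.660

Sum of female ASFRs = 0.004 + 0.034 + 0.158 + 0.211 + 0.102 + 0.022 + 0.001 = 0.532
GRR = 5 × 0.532 = 2.66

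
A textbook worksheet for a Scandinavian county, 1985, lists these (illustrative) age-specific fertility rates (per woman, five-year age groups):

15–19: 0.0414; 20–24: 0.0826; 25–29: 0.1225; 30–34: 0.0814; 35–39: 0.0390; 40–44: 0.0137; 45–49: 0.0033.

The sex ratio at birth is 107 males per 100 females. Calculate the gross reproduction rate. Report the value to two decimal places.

Proportion female at birth = 100 / (100 + 107) = 0.48309.
Sum of ASFRs = 0.0414 + 0.0826 + 0.1225 + 0.0814 + 0.0390 + 0.0137 + 0.0033 = 0.3839
TFR = 5 × 0.3839 = 1.9195
GRR = 0.48309 × 1.9195 = 0.92729

0.93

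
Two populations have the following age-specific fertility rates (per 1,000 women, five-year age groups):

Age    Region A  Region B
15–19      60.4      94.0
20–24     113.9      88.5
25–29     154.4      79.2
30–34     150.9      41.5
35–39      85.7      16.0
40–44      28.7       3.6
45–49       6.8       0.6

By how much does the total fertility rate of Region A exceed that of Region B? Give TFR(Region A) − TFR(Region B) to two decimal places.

1.39

Region A:
  Sum of ASFRs = 60.4 + 113.9 + 154.4 + 150.9 + 85.7 + 28.7 + 6.8 = 600.8
  TFR = 5 × 600.8 / 1000 = 3.004
Region B:
  Sum of ASFRs = 94.0 + 88.5 + 79.2 + 41.5 + 16.0 + 3.6 + 0.6 = 323.4
  TFR = 5 × 323.4 / 1000 = 1.617
Difference = 3.004 − 1.617 = 1.387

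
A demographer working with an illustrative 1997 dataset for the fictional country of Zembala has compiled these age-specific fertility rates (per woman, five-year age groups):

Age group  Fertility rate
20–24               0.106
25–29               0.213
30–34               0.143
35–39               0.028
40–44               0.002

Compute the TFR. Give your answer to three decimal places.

2.460

Sum of ASFRs = 0.106 + 0.213 + 0.143 + 0.028 + 0.002 = 0.492
TFR = 5 × 0.492 = 2.46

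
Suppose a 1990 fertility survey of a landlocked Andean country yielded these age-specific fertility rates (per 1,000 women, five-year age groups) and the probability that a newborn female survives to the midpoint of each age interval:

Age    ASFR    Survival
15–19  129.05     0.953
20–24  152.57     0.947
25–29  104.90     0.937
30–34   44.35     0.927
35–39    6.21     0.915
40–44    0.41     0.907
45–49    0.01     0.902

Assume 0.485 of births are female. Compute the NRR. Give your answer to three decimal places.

1.001

Proportion female at birth = 0.485.
Survival-weighted fertility by age (5·fₓ·Sₓ):
  15–19: 5 × 129.05/1000 × 0.953 = 0.61492
  20–24: 5 × 152.57/1000 × 0.947 = 0.72242
  25–29: 5 × 104.90/1000 × 0.937 = 0.49146
  30–34: 5 × 44.35/1000 × 0.927 = 0.20556
  35–39: 5 × 6.21/1000 × 0.915 = 0.02841
  40–44: 5 × 0.41/1000 × 0.907 = 0.00186
  45–49: 5 × 0.01/1000 × 0.902 = 0.00005
Sum = 2.06468
NRR = 0.485 × 2.06468 = 1.00137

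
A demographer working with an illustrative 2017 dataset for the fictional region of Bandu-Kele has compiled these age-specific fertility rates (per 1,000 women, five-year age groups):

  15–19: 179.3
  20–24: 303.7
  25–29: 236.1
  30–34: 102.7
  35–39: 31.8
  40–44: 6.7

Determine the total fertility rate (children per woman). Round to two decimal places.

4.30

Sum of ASFRs = 179.3 + 303.7 + 236.1 + 102.7 + 31.8 + 6.7 = 860.3
TFR = 5 × 860.3 / 1000 = 4.3015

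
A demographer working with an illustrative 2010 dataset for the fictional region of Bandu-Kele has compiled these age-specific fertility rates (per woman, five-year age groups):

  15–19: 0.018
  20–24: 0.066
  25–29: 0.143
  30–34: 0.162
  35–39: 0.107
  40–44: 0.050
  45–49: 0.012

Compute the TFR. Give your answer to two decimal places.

2.79

Sum of ASFRs = 0.018 + 0.066 + 0.143 + 0.162 + 0.107 + 0.050 + 0.012 = 0.558
TFR = 5 × 0.558 = 2.79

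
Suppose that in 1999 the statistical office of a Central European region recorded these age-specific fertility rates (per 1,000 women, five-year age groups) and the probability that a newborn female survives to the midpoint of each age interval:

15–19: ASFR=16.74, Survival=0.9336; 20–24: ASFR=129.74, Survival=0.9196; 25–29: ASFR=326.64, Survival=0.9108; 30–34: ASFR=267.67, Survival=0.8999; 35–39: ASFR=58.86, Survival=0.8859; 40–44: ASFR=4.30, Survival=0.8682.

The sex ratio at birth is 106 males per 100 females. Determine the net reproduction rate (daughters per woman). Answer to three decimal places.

Proportion female at birth = 100 / (100 + 106) = 0.48544.
Each age group contributes 5 × ASFR × survival:
  15–19: 5 × 16.74/1000 × 0.9336 = 0.07814
  20–24: 5 × 129.74/1000 × 0.9196 = 0.59654
  25–29: 5 × 326.64/1000 × 0.9108 = 1.48752
  30–34: 5 × 267.67/1000 × 0.8999 = 1.20438
  35–39: 5 × 58.86/1000 × 0.8859 = 0.26072
  40–44: 5 × 4.30/1000 × 0.8682 = 0.01867
Sum = 3.64597
NRR = 0.48544 × 3.64597 = 1.76990

1.770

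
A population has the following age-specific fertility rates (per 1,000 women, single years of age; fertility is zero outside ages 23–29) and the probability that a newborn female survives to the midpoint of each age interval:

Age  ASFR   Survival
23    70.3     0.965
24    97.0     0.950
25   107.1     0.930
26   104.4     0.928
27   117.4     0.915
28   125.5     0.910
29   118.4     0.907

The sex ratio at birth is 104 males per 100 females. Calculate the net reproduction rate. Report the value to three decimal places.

0.336

Proportion female at birth = 100 / (100 + 104) = 0.49020.
Each age group contributes 1 × ASFR × survival:
  23: 1 × 70.3/1000 × 0.965 = 0.06784
  24: 1 × 97.0/1000 × 0.950 = 0.09215
  25: 1 × 107.1/1000 × 0.930 = 0.09960
  26: 1 × 104.4/1000 × 0.928 = 0.09688
  27: 1 × 117.4/1000 × 0.915 = 0.10742
  28: 1 × 125.5/1000 × 0.910 = 0.11421
  29: 1 × 118.4/1000 × 0.907 = 0.10739
Sum = 0.68549
NRR = 0.49020 × 0.68549 = 0.33603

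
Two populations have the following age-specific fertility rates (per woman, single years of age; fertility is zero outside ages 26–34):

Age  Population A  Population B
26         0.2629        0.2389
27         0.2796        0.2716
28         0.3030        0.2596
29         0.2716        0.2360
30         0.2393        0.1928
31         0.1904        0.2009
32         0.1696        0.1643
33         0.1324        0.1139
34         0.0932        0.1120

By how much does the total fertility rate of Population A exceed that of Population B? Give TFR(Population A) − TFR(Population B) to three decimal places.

Population A:
  Sum of ASFRs = 0.2629 + 0.2796 + 0.3030 + 0.2716 + 0.2393 + 0.1904 + 0.1696 + 0.1324 + 0.0932 = 1.9420
  TFR = 1.942
Population B:
  Sum of ASFRs = 0.2389 + 0.2716 + 0.2596 + 0.2360 + 0.1928 + 0.2009 + 0.1643 + 0.1139 + 0.1120 = 1.7900
  TFR = 1.79
Difference = 1.942 − 1.79 = 0.152

0.152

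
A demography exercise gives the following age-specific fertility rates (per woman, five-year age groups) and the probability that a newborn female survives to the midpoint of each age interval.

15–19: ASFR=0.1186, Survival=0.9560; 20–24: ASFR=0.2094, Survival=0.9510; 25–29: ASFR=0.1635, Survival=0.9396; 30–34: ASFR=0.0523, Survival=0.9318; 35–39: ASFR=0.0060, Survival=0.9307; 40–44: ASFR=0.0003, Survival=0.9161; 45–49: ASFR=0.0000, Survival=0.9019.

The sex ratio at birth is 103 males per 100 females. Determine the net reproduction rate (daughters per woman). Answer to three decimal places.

1.283

Proportion female at birth = 100 / (100 + 103) = 0.49261.
Per-age-group product (5 × ASFR × survival probability):
  15–19: 5 × 0.1186 × 0.9560 = 0.56691
  20–24: 5 × 0.2094 × 0.9510 = 0.99570
  25–29: 5 × 0.1635 × 0.9396 = 0.76812
  30–34: 5 × 0.0523 × 0.9318 = 0.24367
  35–39: 5 × 0.0060 × 0.9307 = 0.02792
  40–44: 5 × 0.0003 × 0.9161 = 0.00137
  45–49: 5 × 0.0000 × 0.9019 = 0.00000
Sum = 2.60369
NRR = 0.49261 × 2.60369 = 1.28260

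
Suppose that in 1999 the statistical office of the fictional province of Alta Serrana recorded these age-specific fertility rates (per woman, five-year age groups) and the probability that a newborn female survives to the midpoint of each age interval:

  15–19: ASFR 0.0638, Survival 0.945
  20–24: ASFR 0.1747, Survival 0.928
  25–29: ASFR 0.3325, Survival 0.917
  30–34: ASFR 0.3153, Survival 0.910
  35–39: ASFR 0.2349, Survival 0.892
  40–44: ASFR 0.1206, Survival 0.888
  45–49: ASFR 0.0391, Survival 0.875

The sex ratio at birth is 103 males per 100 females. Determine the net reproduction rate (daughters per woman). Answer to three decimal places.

Proportion female at birth = 100 / (100 + 103) = 0.49261.
Per-age-group product (5 × ASFR × survival probability):
  15–19: 5 × 0.0638 × 0.945 = 0.30146
  20–24: 5 × 0.1747 × 0.928 = 0.81061
  25–29: 5 × 0.3325 × 0.917 = 1.52451
  30–34: 5 × 0.3153 × 0.910 = 1.43462
  35–39: 5 × 0.2349 × 0.892 = 1.04765
  40–44: 5 × 0.1206 × 0.888 = 0.53546
  45–49: 5 × 0.0391 × 0.875 = 0.17106
Sum = 5.82537
NRR = 0.49261 × 5.82537 = 2.86964
An NRR exceeding 1 indicates intrinsic growth under these rates.

2.870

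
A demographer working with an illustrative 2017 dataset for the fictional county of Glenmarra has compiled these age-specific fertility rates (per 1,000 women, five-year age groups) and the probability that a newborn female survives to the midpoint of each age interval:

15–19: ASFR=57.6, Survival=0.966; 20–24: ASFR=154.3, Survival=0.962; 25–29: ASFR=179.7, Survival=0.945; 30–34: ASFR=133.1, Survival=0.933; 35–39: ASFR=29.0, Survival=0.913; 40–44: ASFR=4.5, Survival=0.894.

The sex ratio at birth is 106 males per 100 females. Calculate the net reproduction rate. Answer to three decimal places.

1.283

Proportion female at birth = 100 / (100 + 106) = 0.48544.
Per-age-group product (5 × ASFR × survival probability):
  15–19: 5 × 57.6/1000 × 0.966 = 0.27821
  20–24: 5 × 154.3/1000 × 0.962 = 0.74218
  25–29: 5 × 179.7/1000 × 0.945 = 0.84908
  30–34: 5 × 133.1/1000 × 0.933 = 0.62091
  35–39: 5 × 29.0/1000 × 0.913 = 0.13239
  40–44: 5 × 4.5/1000 × 0.894 = 0.02012
Sum = 2.64289
NRR = 0.48544 × 2.64289 = 1.28296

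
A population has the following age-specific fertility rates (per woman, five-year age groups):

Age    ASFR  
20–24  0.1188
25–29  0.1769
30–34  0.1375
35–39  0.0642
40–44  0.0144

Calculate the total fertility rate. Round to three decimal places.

Sum of ASFRs = 0.1188 + 0.1769 + 0.1375 + 0.0642 + 0.0144 = 0.5118
TFR = 5 × 0.5118 = 2.559

2.559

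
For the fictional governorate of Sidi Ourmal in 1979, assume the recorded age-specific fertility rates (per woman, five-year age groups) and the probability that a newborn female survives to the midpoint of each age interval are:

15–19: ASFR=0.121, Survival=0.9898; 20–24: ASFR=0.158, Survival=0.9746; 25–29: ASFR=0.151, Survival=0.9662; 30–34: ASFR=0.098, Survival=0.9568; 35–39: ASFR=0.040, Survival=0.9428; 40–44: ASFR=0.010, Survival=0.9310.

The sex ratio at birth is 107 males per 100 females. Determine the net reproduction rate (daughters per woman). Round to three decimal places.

1.354

Proportion female at birth = 100 / (100 + 107) = 0.48309.
Per-age-group product (5 × ASFR × survival probability):
  15–19: 5 × 0.121 × 0.9898 = 0.59883
  20–24: 5 × 0.158 × 0.9746 = 0.76993
  25–29: 5 × 0.151 × 0.9662 = 0.72948
  30–34: 5 × 0.098 × 0.9568 = 0.46883
  35–39: 5 × 0.040 × 0.9428 = 0.18856
  40–44: 5 × 0.010 × 0.9310 = 0.04655
Sum = 2.80218
NRR = 0.48309 × 2.80218 = 1.35371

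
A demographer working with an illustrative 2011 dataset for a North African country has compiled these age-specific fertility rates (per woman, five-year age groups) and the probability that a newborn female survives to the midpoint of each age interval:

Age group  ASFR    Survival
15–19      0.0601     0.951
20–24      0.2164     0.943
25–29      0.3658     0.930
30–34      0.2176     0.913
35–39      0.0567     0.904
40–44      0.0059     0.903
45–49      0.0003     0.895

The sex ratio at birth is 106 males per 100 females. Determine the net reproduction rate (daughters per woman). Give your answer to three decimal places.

Proportion female at birth = 100 / (100 + 106) = 0.48544.
Survival-weighted fertility by age (5·fₓ·Sₓ):
  15–19: 5 × 0.0601 × 0.951 = 0.28578
  20–24: 5 × 0.2164 × 0.943 = 1.02033
  25–29: 5 × 0.3658 × 0.930 = 1.70097
  30–34: 5 × 0.2176 × 0.913 = 0.99334
  35–39: 5 × 0.0567 × 0.904 = 0.25628
  40–44: 5 × 0.0059 × 0.903 = 0.02664
  45–49: 5 × 0.0003 × 0.895 = 0.00134
Sum = 4.28468
NRR = 0.48544 × 4.28468 = 2.07996

2.080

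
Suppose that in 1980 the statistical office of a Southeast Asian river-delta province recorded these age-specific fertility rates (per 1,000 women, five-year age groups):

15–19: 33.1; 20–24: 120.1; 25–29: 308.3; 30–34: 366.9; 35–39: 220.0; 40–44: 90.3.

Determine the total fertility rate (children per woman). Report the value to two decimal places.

5.69

Sum of ASFRs = 33.1 + 120.1 + 308.3 + 366.9 + 220.0 + 90.3 = 1138.7
TFR = 5 × 1138.7 / 1000 = 5.6935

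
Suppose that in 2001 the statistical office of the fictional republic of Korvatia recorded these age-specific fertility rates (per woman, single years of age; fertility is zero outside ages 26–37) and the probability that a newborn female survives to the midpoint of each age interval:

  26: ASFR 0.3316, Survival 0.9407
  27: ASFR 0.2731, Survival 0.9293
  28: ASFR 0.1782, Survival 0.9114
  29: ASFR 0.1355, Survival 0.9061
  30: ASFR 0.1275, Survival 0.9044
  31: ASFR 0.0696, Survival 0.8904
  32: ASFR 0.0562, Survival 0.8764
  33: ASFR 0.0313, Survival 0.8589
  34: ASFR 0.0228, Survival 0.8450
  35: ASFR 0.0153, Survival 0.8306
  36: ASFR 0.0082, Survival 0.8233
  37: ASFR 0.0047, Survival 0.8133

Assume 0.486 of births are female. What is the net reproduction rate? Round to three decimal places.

Proportion female at birth = 0.486.
Per-age-group product (1 × ASFR × survival probability):
  26: 1 × 0.3316 × 0.9407 = 0.31194
  27: 1 × 0.2731 × 0.9293 = 0.25379
  28: 1 × 0.1782 × 0.9114 = 0.16241
  29: 1 × 0.1355 × 0.9061 = 0.12278
  30: 1 × 0.1275 × 0.9044 = 0.11531
  31: 1 × 0.0696 × 0.8904 = 0.06197
  32: 1 × 0.0562 × 0.8764 = 0.04925
  33: 1 × 0.0313 × 0.8589 = 0.02688
  34: 1 × 0.0228 × 0.8450 = 0.01927
  35: 1 × 0.0153 × 0.8306 = 0.01271
  36: 1 × 0.0082 × 0.8233 = 0.00675
  37: 1 × 0.0047 × 0.8133 = 0.00382
Sum = 1.14688
NRR = 0.486 × 1.14688 = 0.55738

0.557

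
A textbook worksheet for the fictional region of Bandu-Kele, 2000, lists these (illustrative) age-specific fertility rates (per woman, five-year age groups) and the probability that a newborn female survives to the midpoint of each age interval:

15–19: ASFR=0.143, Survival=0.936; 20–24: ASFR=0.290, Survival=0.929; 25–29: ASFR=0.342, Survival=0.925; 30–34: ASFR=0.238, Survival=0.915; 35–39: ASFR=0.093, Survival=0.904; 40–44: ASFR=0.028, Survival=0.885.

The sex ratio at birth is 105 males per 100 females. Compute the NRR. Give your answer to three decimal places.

Proportion female at birth = 100 / (100 + 105) = 0.48780.
Weighting each age-specific rate by interval width and survival:
  15–19: 5 × 0.143 × 0.936 = 0.66924
  20–24: 5 × 0.290 × 0.929 = 1.34705
  25–29: 5 × 0.342 × 0.925 = 1.58175
  30–34: 5 × 0.238 × 0.915 = 1.08885
  35–39: 5 × 0.093 × 0.904 = 0.42036
  40–44: 5 × 0.028 × 0.885 = 0.12390
Sum = 5.23115
NRR = 0.48780 × 5.23115 = 2.55175
An NRR exceeding 1 indicates intrinsic growth under these rates.

2.552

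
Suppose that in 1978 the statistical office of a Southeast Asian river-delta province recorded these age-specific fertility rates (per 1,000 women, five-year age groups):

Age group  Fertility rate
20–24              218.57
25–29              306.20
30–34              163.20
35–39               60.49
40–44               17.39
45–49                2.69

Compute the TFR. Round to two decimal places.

3.84

Sum of ASFRs = 218.57 + 306.20 + 163.20 + 60.49 + 17.39 + 2.69 = 768.54
TFR = 5 × 768.54 / 1000 = 3.8427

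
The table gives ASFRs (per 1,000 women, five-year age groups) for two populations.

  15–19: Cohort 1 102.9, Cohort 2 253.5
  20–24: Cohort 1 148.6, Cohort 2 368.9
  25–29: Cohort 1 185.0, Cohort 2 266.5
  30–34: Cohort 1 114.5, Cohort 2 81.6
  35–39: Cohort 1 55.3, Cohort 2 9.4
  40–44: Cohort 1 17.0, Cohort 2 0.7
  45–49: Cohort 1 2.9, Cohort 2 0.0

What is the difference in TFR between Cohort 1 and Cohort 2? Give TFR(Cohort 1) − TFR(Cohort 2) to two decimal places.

Cohort 1:
  Sum of ASFRs = 102.9 + 148.6 + 185.0 + 114.5 + 55.3 + 17.0 + 2.9 = 626.2
  TFR = 5 × 626.2 / 1000 = 3.131
Cohort 2:
  Sum of ASFRs = 253.5 + 368.9 + 266.5 + 81.6 + 9.4 + 0.7 + 0.0 = 980.6
  TFR = 5 × 980.6 / 1000 = 4.903
Difference = 3.131 − 4.903 = -1.772

-1.77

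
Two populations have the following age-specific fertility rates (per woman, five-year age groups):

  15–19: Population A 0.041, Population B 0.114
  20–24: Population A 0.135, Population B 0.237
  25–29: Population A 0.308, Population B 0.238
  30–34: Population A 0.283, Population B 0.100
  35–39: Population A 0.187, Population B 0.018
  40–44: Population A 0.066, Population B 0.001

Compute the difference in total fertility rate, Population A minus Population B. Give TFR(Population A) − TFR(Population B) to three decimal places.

Population A:
  Sum of ASFRs = 0.041 + 0.135 + 0.308 + 0.283 + 0.187 + 0.066 = 1.020
  TFR = 5 × 1.020 = 5.1
Population B:
  Sum of ASFRs = 0.114 + 0.237 + 0.238 + 0.100 + 0.018 + 0.001 = 0.708
  TFR = 5 × 0.708 = 3.54
Difference = 5.1 − 3.54 = 1.56

1.560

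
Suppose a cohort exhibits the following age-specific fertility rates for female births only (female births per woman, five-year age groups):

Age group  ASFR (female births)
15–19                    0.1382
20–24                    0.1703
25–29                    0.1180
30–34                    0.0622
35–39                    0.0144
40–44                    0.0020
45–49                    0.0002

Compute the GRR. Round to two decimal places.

2.53

Sum of female ASFRs = 0.1382 + 0.1703 + 0.1180 + 0.0622 + 0.0144 + 0.0020 + 0.0002 = 0.5053
GRR = 5 × 0.5053 = 2.5265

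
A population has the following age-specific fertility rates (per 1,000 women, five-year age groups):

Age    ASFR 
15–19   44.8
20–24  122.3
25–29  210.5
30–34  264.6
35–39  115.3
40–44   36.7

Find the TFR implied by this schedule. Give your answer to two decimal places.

3.97

Sum of ASFRs = 44.8 + 122.3 + 210.5 + 264.6 + 115.3 + 36.7 = 794.2
TFR = 5 × 794.2 / 1000 = 3.971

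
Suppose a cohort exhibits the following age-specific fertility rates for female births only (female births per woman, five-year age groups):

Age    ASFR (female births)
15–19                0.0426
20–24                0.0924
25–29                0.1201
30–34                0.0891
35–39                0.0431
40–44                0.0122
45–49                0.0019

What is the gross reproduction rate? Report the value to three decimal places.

Sum of female ASFRs = 0.0426 + 0.0924 + 0.1201 + 0.0891 + 0.0431 + 0.0122 + 0.0019 = 0.4014
GRR = 5 × 0.4014 = 2.007

2.007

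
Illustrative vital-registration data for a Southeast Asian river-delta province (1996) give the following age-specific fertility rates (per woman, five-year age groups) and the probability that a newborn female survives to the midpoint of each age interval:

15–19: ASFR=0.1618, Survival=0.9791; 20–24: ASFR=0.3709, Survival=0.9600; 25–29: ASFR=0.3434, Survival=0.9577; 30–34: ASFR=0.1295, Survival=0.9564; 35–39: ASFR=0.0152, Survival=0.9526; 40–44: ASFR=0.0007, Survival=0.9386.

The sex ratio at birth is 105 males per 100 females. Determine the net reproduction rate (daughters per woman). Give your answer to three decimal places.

Proportion female at birth = 100 / (100 + 105) = 0.48780.
Weighting each age-specific rate by interval width and survival:
  15–19: 5 × 0.1618 × 0.9791 = 0.79209
  20–24: 5 × 0.3709 × 0.9600 = 1.78032
  25–29: 5 × 0.3434 × 0.9577 = 1.64437
  30–34: 5 × 0.1295 × 0.9564 = 0.61927
  35–39: 5 × 0.0152 × 0.9526 = 0.07240
  40–44: 5 × 0.0007 × 0.9386 = 0.00329
Sum = 4.91174
NRR = 0.48780 × 4.91174 = 2.39595

2.396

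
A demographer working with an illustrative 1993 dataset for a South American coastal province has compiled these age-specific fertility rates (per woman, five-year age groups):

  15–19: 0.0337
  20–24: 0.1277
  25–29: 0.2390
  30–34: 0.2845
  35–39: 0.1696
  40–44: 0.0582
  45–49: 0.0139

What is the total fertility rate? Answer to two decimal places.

4.63

Sum of ASFRs = 0.0337 + 0.1277 + 0.2390 + 0.2845 + 0.1696 + 0.0582 + 0.0139 = 0.9266
TFR = 5 × 0.9266 = 4.633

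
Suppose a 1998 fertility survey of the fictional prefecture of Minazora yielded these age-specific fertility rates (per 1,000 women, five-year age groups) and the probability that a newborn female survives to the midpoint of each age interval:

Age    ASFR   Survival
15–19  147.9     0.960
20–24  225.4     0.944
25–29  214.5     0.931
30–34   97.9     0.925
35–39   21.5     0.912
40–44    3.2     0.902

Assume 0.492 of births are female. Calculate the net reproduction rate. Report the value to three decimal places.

1.642

Proportion female at birth = 0.492.
Survival-weighted fertility by age (5·fₓ·Sₓ):
  15–19: 5 × 147.9/1000 × 0.960 = 0.70992
  20–24: 5 × 225.4/1000 × 0.944 = 1.06389
  25–29: 5 × 214.5/1000 × 0.931 = 0.99850
  30–34: 5 × 97.9/1000 × 0.925 = 0.45279
  35–39: 5 × 21.5/1000 × 0.912 = 0.09804
  40–44: 5 × 3.2/1000 × 0.902 = 0.01443
Sum = 3.33757
NRR = 0.492 × 3.33757 = 1.64208
With NRR above 1 the population is above replacement fertility.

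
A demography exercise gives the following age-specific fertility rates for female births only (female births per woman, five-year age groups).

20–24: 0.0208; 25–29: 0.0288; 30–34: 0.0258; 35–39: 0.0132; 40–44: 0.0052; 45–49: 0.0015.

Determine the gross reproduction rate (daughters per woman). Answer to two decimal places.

0.48

Sum of female ASFRs = 0.0208 + 0.0288 + 0.0258 + 0.0132 + 0.0052 + 0.0015 = 0.0953
GRR = 5 × 0.0953 = 0.4765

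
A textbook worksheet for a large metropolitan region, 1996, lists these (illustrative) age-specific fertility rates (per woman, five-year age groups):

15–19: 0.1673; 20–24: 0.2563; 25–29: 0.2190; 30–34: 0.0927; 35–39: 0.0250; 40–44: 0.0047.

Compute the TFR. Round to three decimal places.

3.825

Sum of ASFRs = 0.1673 + 0.2563 + 0.2190 + 0.0927 + 0.0250 + 0.0047 = 0.7650
TFR = 5 × 0.7650 = 3.825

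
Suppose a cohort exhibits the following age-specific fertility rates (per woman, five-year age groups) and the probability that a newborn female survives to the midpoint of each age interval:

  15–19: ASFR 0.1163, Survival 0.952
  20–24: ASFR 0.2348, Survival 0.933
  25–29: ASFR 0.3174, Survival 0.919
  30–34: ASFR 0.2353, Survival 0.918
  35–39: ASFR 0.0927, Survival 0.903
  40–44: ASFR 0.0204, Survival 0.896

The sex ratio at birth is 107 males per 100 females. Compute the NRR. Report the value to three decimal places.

Proportion female at birth = 100 / (100 + 107) = 0.48309.
Weighting each age-specific rate by interval width and survival:
  15–19: 5 × 0.1163 × 0.952 = 0.55359
  20–24: 5 × 0.2348 × 0.933 = 1.09534
  25–29: 5 × 0.3174 × 0.919 = 1.45845
  30–34: 5 × 0.2353 × 0.918 = 1.08003
  35–39: 5 × 0.0927 × 0.903 = 0.41854
  40–44: 5 × 0.0204 × 0.896 = 0.09139
Sum = 4.69734
NRR = 0.48309 × 4.69734 = 2.26924
NRR > 1, so each generation more than replaces itself.

2.269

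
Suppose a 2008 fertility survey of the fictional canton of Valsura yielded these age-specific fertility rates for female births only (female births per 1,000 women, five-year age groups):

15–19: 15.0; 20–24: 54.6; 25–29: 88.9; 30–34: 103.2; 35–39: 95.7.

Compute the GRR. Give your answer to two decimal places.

1.79

Sum of female ASFRs = 15.0 + 54.6 + 88.9 + 103.2 + 95.7 = 357.4
GRR = 5 × 357.4 / 1000 = 1.787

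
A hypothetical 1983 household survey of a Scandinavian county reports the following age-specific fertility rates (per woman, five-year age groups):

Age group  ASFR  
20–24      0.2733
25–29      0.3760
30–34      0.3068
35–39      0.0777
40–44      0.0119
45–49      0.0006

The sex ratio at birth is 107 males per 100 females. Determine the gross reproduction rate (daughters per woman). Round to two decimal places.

Proportion female at birth = 100 / (100 + 107) = 0.48309.
Sum of ASFRs = 0.2733 + 0.3760 + 0.3068 + 0.0777 + 0.0119 + 0.0006 = 1.0463
TFR = 5 × 1.0463 = 5.2315
GRR = 0.48309 × 5.2315 = 2.52729

2.53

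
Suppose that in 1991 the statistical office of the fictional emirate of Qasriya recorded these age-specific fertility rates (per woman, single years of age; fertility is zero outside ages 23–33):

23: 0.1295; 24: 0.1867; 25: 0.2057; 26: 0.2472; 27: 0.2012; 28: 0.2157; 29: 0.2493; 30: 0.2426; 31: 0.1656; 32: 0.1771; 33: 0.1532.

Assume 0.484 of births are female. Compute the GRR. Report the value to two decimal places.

1.05

Proportion female at birth = 0.484.
Sum of ASFRs = 0.1295 + 0.1867 + 0.2057 + 0.2472 + 0.2012 + 0.2157 + 0.2493 + 0.2426 + 0.1656 + 0.1771 + 0.1532 = 2.1738
TFR = 2.1738
GRR = 0.484 × 2.1738 = 1.05212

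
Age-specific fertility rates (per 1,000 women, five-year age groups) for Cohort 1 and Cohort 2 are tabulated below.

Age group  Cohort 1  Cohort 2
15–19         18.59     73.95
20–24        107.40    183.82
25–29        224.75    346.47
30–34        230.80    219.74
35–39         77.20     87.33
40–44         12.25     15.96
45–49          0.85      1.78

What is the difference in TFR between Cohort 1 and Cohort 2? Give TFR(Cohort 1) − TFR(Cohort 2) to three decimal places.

-1.286

Cohort 1:
  Sum of ASFRs = 18.59 + 107.40 + 224.75 + 230.80 + 77.20 + 12.25 + 0.85 = 671.84
  TFR = 5 × 671.84 / 1000 = 3.3592
Cohort 2:
  Sum of ASFRs = 73.95 + 183.82 + 346.47 + 219.74 + 87.33 + 15.96 + 1.78 = 929.05
  TFR = 5 × 929.05 / 1000 = 4.64525
Difference = 3.3592 − 4.64525 = -1.28605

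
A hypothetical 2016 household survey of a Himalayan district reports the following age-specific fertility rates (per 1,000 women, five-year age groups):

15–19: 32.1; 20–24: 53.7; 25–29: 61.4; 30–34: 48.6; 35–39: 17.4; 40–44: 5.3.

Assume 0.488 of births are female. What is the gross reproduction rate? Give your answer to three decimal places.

0.533

Proportion female at birth = 0.488.
Sum of ASFRs = 32.1 + 53.7 + 61.4 + 48.6 + 17.4 + 5.3 = 218.5
TFR = 5 × 218.5 / 1000 = 1.0925
GRR = 0.488 × 1.0925 = 0.53314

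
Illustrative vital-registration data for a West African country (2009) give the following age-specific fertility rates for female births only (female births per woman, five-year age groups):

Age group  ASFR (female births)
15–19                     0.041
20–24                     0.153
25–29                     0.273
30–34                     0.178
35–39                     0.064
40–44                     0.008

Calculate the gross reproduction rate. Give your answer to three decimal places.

Sum of female ASFRs = 0.041 + 0.153 + 0.273 + 0.178 + 0.064 + 0.008 = 0.717
GRR = 5 × 0.717 = 3.585

3.585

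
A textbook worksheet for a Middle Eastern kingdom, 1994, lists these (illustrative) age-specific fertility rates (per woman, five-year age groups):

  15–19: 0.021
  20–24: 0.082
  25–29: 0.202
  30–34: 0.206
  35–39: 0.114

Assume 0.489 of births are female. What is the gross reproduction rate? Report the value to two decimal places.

Proportion female at birth = 0.489.
Sum of ASFRs = 0.021 + 0.082 + 0.202 + 0.206 + 0.114 = 0.625
TFR = 5 × 0.625 = 3.125
GRR = 0.489 × 3.125 = 1.52813

1.53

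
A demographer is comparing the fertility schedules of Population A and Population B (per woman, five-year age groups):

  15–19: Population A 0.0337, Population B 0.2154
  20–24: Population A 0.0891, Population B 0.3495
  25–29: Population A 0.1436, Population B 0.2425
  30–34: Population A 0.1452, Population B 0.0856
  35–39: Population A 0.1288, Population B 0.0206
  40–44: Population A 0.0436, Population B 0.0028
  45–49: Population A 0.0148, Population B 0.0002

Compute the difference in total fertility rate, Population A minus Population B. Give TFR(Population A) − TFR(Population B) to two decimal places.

Population A:
  Sum of ASFRs = 0.0337 + 0.0891 + 0.1436 + 0.1452 + 0.1288 + 0.0436 + 0.0148 = 0.5988
  TFR = 5 × 0.5988 = 2.994
Population B:
  Sum of ASFRs = 0.2154 + 0.3495 + 0.2425 + 0.0856 + 0.0206 + 0.0028 + 0.0002 = 0.9166
  TFR = 5 × 0.9166 = 4.583
Difference = 2.994 − 4.583 = -1.589

-1.59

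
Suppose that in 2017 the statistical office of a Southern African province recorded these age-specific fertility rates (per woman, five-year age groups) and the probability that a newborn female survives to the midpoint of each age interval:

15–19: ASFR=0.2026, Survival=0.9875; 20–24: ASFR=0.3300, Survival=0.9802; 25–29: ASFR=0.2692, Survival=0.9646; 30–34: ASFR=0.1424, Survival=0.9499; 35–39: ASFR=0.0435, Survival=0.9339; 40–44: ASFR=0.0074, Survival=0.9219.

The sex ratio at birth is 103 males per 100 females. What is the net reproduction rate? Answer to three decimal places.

Proportion female at birth = 100 / (100 + 103) = 0.49261.
Weighting each age-specific rate by interval width and survival:
  15–19: 5 × 0.2026 × 0.9875 = 1.00034
  20–24: 5 × 0.3300 × 0.9802 = 1.61733
  25–29: 5 × 0.2692 × 0.9646 = 1.29835
  30–34: 5 × 0.1424 × 0.9499 = 0.67633
  35–39: 5 × 0.0435 × 0.9339 = 0.20312
  40–44: 5 × 0.0074 × 0.9219 = 0.03411
Sum = 4.82958
NRR = 0.49261 × 4.82958 = 2.37910

2.379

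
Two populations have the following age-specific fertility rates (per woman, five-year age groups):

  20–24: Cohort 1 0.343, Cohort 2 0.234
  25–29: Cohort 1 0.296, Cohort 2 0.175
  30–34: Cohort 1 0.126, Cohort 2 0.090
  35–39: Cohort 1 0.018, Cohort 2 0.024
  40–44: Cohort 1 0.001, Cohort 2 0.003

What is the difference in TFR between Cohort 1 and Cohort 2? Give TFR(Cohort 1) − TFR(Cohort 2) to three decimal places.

Cohort 1:
  Sum of ASFRs = 0.343 + 0.296 + 0.126 + 0.018 + 0.001 = 0.784
  TFR = 5 × 0.784 = 3.92
Cohort 2:
  Sum of ASFRs = 0.234 + 0.175 + 0.090 + 0.024 + 0.003 = 0.526
  TFR = 5 × 0.526 = 2.63
Difference = 3.92 − 2.63 = 1.29

1.290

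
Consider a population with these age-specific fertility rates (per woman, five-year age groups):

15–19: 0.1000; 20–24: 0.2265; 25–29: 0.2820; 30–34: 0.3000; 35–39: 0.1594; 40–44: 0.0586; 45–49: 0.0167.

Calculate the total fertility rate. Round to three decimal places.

5.716

Sum of ASFRs = 0.1000 + 0.2265 + 0.2820 + 0.3000 + 0.1594 + 0.0586 + 0.0167 = 1.1432
TFR = 5 × 1.1432 = 5.716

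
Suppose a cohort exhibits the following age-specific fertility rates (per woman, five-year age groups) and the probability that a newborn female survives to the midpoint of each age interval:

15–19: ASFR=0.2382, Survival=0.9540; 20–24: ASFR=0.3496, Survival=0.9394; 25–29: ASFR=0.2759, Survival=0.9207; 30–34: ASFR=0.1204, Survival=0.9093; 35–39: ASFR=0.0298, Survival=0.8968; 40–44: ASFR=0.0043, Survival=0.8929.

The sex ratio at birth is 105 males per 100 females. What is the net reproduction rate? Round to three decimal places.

Proportion female at birth = 100 / (100 + 105) = 0.48780.
Weighting each age-specific rate by interval width and survival:
  15–19: 5 × 0.2382 × 0.9540 = 1.13621
  20–24: 5 × 0.3496 × 0.9394 = 1.64207
  25–29: 5 × 0.2759 × 0.9207 = 1.27011
  30–34: 5 × 0.1204 × 0.9093 = 0.54740
  35–39: 5 × 0.0298 × 0.8968 = 0.13362
  40–44: 5 × 0.0043 × 0.8929 = 0.01920
Sum = 4.74861
NRR = 0.48780 × 4.74861 = 2.31637
An NRR exceeding 1 indicates intrinsic growth under these rates.

2.316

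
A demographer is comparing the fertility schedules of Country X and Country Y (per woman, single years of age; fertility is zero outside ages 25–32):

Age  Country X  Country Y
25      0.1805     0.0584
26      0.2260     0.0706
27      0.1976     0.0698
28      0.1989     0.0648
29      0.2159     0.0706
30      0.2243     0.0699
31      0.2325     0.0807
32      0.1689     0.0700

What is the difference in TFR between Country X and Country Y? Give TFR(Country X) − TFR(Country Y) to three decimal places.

1.090

Country X:
  Sum of ASFRs = 0.1805 + 0.2260 + 0.1976 + 0.1989 + 0.2159 + 0.2243 + 0.2325 + 0.1689 = 1.6446
  TFR = 1.6446
Country Y:
  Sum of ASFRs = 0.0584 + 0.0706 + 0.0698 + 0.0648 + 0.0706 + 0.0699 + 0.0807 + 0.0700 = 0.5548
  TFR = 0.5548
Difference = 1.6446 − 0.5548 = 1.0898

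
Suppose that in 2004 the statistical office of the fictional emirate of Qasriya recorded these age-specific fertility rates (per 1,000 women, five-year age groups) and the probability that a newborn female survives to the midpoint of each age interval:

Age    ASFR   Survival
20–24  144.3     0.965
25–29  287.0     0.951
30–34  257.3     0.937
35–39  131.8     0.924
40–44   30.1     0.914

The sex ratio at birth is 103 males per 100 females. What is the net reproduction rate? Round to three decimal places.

1.977

Proportion female at birth = 100 / (100 + 103) = 0.49261.
Each age group contributes 5 × ASFR × survival:
  20–24: 5 × 144.3/1000 × 0.965 = 0.69625
  25–29: 5 × 287.0/1000 × 0.951 = 1.36469
  30–34: 5 × 257.3/1000 × 0.937 = 1.20545
  35–39: 5 × 131.8/1000 × 0.924 = 0.60892
  40–44: 5 × 30.1/1000 × 0.914 = 0.13756
Sum = 4.01287
NRR = 0.49261 × 4.01287 = 1.97678
NRR > 1, so each generation more than replaces itself.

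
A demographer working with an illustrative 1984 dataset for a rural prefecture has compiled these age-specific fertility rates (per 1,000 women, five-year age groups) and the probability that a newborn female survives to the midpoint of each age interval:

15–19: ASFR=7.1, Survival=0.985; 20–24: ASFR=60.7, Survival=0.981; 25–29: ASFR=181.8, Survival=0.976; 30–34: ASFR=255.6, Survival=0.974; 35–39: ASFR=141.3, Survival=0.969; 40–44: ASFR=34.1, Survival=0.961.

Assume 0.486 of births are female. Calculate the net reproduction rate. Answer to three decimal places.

Proportion female at birth = 0.486.
Per-age-group product (5 × ASFR × survival probability):
  15–19: 5 × 7.1/1000 × 0.985 = 0.03497
  20–24: 5 × 60.7/1000 × 0.981 = 0.29773
  25–29: 5 × 181.8/1000 × 0.976 = 0.88718
  30–34: 5 × 255.6/1000 × 0.974 = 1.24477
  35–39: 5 × 141.3/1000 × 0.969 = 0.68460
  40–44: 5 × 34.1/1000 × 0.961 = 0.16385
Sum = 3.31310
NRR = 0.486 × 3.31310 = 1.61017

1.610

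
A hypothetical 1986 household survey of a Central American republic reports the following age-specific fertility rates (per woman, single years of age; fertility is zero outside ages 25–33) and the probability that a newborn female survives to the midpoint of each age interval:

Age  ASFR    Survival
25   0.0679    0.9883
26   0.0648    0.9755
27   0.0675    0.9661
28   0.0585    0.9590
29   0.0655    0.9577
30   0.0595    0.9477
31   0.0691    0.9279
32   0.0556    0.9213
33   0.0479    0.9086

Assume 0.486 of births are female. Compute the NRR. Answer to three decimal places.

Proportion female at birth = 0.486.
Per-age-group product (1 × ASFR × survival probability):
  25: 1 × 0.0679 × 0.9883 = 0.06711
  26: 1 × 0.0648 × 0.9755 = 0.06321
  27: 1 × 0.0675 × 0.9661 = 0.06521
  28: 1 × 0.0585 × 0.9590 = 0.05610
  29: 1 × 0.0655 × 0.9577 = 0.06273
  30: 1 × 0.0595 × 0.9477 = 0.05639
  31: 1 × 0.0691 × 0.9279 = 0.06412
  32: 1 × 0.0556 × 0.9213 = 0.05122
  33: 1 × 0.0479 × 0.9086 = 0.04352
Sum = 0.52961
NRR = 0.486 × 0.52961 = 0.25739
NRR < 1, so the cohort does not fully replace itself.

0.257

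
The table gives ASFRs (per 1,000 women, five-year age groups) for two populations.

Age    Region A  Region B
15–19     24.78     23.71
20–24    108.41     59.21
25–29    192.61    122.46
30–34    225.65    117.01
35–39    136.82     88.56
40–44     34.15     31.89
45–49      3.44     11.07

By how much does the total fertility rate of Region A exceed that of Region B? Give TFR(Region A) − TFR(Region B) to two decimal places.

Region A:
  Sum of ASFRs = 24.78 + 108.41 + 192.61 + 225.65 + 136.82 + 34.15 + 3.44 = 725.86
  TFR = 5 × 725.86 / 1000 = 3.6293
Region B:
  Sum of ASFRs = 23.71 + 59.21 + 122.46 + 117.01 + 88.56 + 31.89 + 11.07 = 453.91
  TFR = 5 × 453.91 / 1000 = 2.26955
Difference = 3.6293 − 2.26955 = 1.35975

1.36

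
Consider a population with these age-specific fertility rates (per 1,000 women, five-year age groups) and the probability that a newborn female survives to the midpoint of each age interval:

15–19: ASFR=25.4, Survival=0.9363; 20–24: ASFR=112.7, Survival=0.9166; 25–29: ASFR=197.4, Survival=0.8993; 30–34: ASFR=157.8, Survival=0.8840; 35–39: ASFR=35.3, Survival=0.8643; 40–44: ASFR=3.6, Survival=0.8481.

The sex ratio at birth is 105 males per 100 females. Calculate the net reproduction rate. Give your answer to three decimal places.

1.165

Proportion female at birth = 100 / (100 + 105) = 0.48780.
Survival-weighted fertility by age (5·fₓ·Sₓ):
  15–19: 5 × 25.4/1000 × 0.9363 = 0.11891
  20–24: 5 × 112.7/1000 × 0.9166 = 0.51650
  25–29: 5 × 197.4/1000 × 0.8993 = 0.88761
  30–34: 5 × 157.8/1000 × 0.8840 = 0.69748
  35–39: 5 × 35.3/1000 × 0.8643 = 0.15255
  40–44: 5 × 3.6/1000 × 0.8481 = 0.01527
Sum = 2.38832
NRR = 0.48780 × 2.38832 = 1.16502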